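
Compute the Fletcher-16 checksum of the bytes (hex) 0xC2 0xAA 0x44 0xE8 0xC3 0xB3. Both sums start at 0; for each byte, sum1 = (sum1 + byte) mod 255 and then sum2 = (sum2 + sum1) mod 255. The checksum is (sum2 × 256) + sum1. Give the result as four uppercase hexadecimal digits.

EC12

Running sums (mod 255):
  after byte 0 (0xC2): sum1=194, sum2=194
  after byte 1 (0xAA): sum1=109, sum2=48
  after byte 2 (0x44): sum1=177, sum2=225
  after byte 3 (0xE8): sum1=154, sum2=124
  after byte 4 (0xC3): sum1=94, sum2=218
  after byte 5 (0xB3): sum1=18, sum2=236
Checksum = sum2·256 + sum1 = 236·256 + 18 = 60434 = 0xEC12.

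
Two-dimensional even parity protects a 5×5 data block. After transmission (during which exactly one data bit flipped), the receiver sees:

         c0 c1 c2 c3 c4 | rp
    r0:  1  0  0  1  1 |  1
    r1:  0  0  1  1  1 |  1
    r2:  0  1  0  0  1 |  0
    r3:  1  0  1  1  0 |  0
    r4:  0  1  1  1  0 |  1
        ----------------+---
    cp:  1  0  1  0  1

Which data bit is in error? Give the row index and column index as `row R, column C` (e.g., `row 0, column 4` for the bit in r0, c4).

row 3, column 0

Recompute each row's even parity and compare to rp:
  r0: data parity 1, sent rp 1 → ok
  r1: data parity 1, sent rp 1 → ok
  r2: data parity 0, sent rp 0 → ok
  r3: data parity 1, sent rp 0 → mismatch
  r4: data parity 1, sent rp 1 → ok
Recompute each column's even parity and compare to cp:
  c0: data parity 0, sent cp 1 → mismatch
  c1: data parity 0, sent cp 0 → ok
  c2: data parity 1, sent cp 1 → ok
  c3: data parity 0, sent cp 0 → ok
  c4: data parity 1, sent cp 1 → ok
Exactly one row (r3) and one column (c0) fail → the flipped bit is at their intersection.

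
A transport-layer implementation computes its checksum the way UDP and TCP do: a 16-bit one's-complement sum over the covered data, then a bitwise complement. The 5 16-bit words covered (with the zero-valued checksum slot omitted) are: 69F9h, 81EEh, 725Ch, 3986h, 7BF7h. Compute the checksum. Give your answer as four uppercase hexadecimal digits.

EC3D

One's-complement addition (fold any carry out of bit 15 back into bit 0):
  0x69F9 + 0x81EE = 0x0EBE7
  0xEBE7 + 0x725C = 0x15E43 → wrap carry → 0x5E44
  0x5E44 + 0x3986 = 0x097CA
  0x97CA + 0x7BF7 = 0x113C1 → wrap carry → 0x13C2
One's-complement sum = 0x13C2.
Checksum = ~0x13C2 & 0xFFFF = 0xEC3D.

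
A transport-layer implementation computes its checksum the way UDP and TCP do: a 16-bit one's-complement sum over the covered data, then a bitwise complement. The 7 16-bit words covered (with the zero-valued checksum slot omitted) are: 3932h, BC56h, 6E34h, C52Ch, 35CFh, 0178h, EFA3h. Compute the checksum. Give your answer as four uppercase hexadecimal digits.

One's-complement addition (fold any carry out of bit 15 back into bit 0):
  0x3932 + 0xBC56 = 0x0F588
  0xF588 + 0x6E34 = 0x163BC → wrap carry → 0x63BD
  0x63BD + 0xC52C = 0x128E9 → wrap carry → 0x28EA
  0x28EA + 0x35CF = 0x05EB9
  0x5EB9 + 0x0178 = 0x06031
  0x6031 + 0xEFA3 = 0x14FD4 → wrap carry → 0x4FD5
One's-complement sum = 0x4FD5.
Checksum = ~0x4FD5 & 0xFFFF = 0xB02A.

B02A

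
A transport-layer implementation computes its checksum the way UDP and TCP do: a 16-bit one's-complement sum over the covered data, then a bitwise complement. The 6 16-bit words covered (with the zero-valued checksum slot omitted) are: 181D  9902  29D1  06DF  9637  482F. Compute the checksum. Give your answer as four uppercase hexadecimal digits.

3FC9

One's-complement addition (fold any carry out of bit 15 back into bit 0):
  0x181D + 0x9902 = 0x0B11F
  0xB11F + 0x29D1 = 0x0DAF0
  0xDAF0 + 0x06DF = 0x0E1CF
  0xE1CF + 0x9637 = 0x17806 → wrap carry → 0x7807
  0x7807 + 0x482F = 0x0C036
One's-complement sum = 0xC036.
Checksum = ~0xC036 & 0xFFFF = 0x3FC9.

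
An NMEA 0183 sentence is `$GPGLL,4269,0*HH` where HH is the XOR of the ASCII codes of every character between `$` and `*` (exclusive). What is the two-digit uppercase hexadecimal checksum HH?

XOR the ASCII codes of the payload characters:
  'G' = 0x47 → acc = 0x47
  'P' = 0x50 → acc = 0x17
  'G' = 0x47 → acc = 0x50
  'L' = 0x4C → acc = 0x1C
  'L' = 0x4C → acc = 0x50
  ',' = 0x2C → acc = 0x7C
  '4' = 0x34 → acc = 0x48
  '2' = 0x32 → acc = 0x7A
  '6' = 0x36 → acc = 0x4C
  '9' = 0x39 → acc = 0x75
  ',' = 0x2C → acc = 0x59
  '0' = 0x30 → acc = 0x69
Checksum = 0x69.

69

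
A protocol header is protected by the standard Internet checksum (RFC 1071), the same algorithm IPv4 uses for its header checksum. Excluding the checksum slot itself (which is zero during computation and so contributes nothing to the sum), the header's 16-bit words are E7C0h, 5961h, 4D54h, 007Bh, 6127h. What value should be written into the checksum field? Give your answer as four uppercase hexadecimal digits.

One's-complement addition (fold any carry out of bit 15 back into bit 0):
  0xE7C0 + 0x5961 = 0x14121 → wrap carry → 0x4122
  0x4122 + 0x4D54 = 0x08E76
  0x8E76 + 0x007B = 0x08EF1
  0x8EF1 + 0x6127 = 0x0F018
One's-complement sum = 0xF018.
Checksum = ~0xF018 & 0xFFFF = 0x0FE7.

0FE7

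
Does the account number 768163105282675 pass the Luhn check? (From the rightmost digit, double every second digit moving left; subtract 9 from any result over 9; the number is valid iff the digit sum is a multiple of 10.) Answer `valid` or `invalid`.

valid

From the right, keep odd positions and double even positions (subtract 9 from any doubled value over 9):
  doubled (positions 2,4,...): 5 4 4 0 6 2 3 → sum 24
  kept (positions 1,3,...): 5 6 8 5 1 6 8 7 → sum 46
Total = 70.
70 mod 10 = 0, so the number is valid.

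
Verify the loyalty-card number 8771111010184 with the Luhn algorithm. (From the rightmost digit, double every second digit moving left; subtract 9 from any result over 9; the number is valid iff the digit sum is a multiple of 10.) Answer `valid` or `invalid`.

From the right, keep odd positions and double even positions (subtract 9 from any doubled value over 9):
  doubled (positions 2,4,...): 7 0 0 2 2 5 → sum 16
  kept (positions 1,3,...): 4 1 1 1 1 7 8 → sum 23
Total = 39.
39 mod 10 = 9, so the number is invalid.

invalid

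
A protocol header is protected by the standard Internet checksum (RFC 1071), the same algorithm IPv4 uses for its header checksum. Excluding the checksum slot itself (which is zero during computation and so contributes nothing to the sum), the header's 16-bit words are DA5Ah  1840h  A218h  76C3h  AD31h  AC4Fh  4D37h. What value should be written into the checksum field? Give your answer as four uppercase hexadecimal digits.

4DD0

One's-complement addition (fold any carry out of bit 15 back into bit 0):
  0xDA5A + 0x1840 = 0x0F29A
  0xF29A + 0xA218 = 0x194B2 → wrap carry → 0x94B3
  0x94B3 + 0x76C3 = 0x10B76 → wrap carry → 0x0B77
  0x0B77 + 0xAD31 = 0x0B8A8
  0xB8A8 + 0xAC4F = 0x164F7 → wrap carry → 0x64F8
  0x64F8 + 0x4D37 = 0x0B22F
One's-complement sum = 0xB22F.
Checksum = ~0xB22F & 0xFFFF = 0x4DD0.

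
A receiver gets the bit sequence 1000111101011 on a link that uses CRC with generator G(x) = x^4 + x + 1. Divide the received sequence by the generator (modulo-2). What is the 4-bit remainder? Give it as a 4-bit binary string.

0000

Modulo-2 division of 1000111101011 by 10011:
  pos 0: 10001 XOR 10011 = 00010
  pos 3: 10111 XOR 10011 = 00100
  pos 5: 10001 XOR 10011 = 00010
  pos 8: 10011 XOR 10011 = 00000
Remainder = 0000 (zero — the frame passes the CRC check).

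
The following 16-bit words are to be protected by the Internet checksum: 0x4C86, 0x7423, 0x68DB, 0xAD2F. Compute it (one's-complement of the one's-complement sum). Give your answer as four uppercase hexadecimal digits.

One's-complement addition (fold any carry out of bit 15 back into bit 0):
  0x4C86 + 0x7423 = 0x0C0A9
  0xC0A9 + 0x68DB = 0x12984 → wrap carry → 0x2985
  0x2985 + 0xAD2F = 0x0D6B4
One's-complement sum = 0xD6B4.
Checksum = ~0xD6B4 & 0xFFFF = 0x294B.

294B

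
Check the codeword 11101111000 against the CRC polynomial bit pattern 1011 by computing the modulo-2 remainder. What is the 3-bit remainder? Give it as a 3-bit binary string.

010

Modulo-2 division of 11101111000 by 1011:
  pos 0: 1110 XOR 1011 = 0101
  pos 1: 1011 XOR 1011 = 0000
  pos 5: 1110 XOR 1011 = 0101
  pos 6: 1010 XOR 1011 = 0001
Remainder = 010 (nonzero — an error is detected).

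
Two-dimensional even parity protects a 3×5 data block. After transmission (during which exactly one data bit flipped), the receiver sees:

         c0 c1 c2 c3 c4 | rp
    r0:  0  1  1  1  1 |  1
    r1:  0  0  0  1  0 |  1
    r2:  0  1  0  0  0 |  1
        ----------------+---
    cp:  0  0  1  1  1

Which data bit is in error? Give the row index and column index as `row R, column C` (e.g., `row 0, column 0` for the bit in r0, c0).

Recompute each row's even parity and compare to rp:
  r0: data parity 0, sent rp 1 → mismatch
  r1: data parity 1, sent rp 1 → ok
  r2: data parity 1, sent rp 1 → ok
Recompute each column's even parity and compare to cp:
  c0: data parity 0, sent cp 0 → ok
  c1: data parity 0, sent cp 0 → ok
  c2: data parity 1, sent cp 1 → ok
  c3: data parity 0, sent cp 1 → mismatch
  c4: data parity 1, sent cp 1 → ok
Exactly one row (r0) and one column (c3) fail → the flipped bit is at their intersection.

row 0, column 3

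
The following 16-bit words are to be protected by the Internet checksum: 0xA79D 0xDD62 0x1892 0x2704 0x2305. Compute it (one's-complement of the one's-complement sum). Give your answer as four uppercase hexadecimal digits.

1864

One's-complement addition (fold any carry out of bit 15 back into bit 0):
  0xA79D + 0xDD62 = 0x184FF → wrap carry → 0x8500
  0x8500 + 0x1892 = 0x09D92
  0x9D92 + 0x2704 = 0x0C496
  0xC496 + 0x2305 = 0x0E79B
One's-complement sum = 0xE79B.
Checksum = ~0xE79B & 0xFFFF = 0x1864.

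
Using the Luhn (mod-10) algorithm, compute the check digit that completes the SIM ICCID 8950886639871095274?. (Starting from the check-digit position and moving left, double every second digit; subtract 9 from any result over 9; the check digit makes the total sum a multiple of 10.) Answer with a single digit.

Partial digits right→left: 4 7 2 5 9 0 1 7 8 9 3 6 6 8 8 0 5 9 8
Double every second digit counting from the check-digit position (so the 1st, 3rd, 5th, ... of the partial from the right).
  doubled (with −9 where >9): 8 4 9 2 7 6 3 7 1 7 → sum 54
  kept as-is: 7 5 0 7 9 6 8 0 9 → sum 51
Total = 54 + 51 = 105.
Check digit = (10 − (105 mod 10)) mod 10 = 5.

5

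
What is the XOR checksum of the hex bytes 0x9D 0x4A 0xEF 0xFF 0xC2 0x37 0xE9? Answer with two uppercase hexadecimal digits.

XOR the bytes together:
  start with 0x9D
  0x9D ⊕ 0x4A = 0xD7
  0xD7 ⊕ 0xEF = 0x38
  0x38 ⊕ 0xFF = 0xC7
  0xC7 ⊕ 0xC2 = 0x05
  0x05 ⊕ 0x37 = 0x32
  0x32 ⊕ 0xE9 = 0xDB

DB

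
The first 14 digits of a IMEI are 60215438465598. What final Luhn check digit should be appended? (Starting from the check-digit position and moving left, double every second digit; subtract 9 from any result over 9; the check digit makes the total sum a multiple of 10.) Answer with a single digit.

8

Partial digits right→left: 8 9 5 5 6 4 8 3 4 5 1 2 0 6
Double every second digit counting from the check-digit position (so the 1st, 3rd, 5th, ... of the partial from the right).
  doubled (with −9 where >9): 7 1 3 7 8 2 0 → sum 28
  kept as-is: 9 5 4 3 5 2 6 → sum 34
Total = 28 + 34 = 62.
Check digit = (10 − (62 mod 10)) mod 10 = 8.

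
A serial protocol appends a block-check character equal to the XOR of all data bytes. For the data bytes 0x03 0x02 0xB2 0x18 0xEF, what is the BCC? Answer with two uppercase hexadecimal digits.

44

XOR the bytes together:
  start with 0x03
  0x03 ⊕ 0x02 = 0x01
  0x01 ⊕ 0xB2 = 0xB3
  0xB3 ⊕ 0x18 = 0xAB
  0xAB ⊕ 0xEF = 0x44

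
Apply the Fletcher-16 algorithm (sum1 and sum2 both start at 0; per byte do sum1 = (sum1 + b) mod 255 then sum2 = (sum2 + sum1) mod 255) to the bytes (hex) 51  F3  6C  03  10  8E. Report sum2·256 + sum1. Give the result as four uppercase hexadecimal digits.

1553

Running sums (mod 255):
  after byte 0 (51): sum1=81, sum2=81
  after byte 1 (F3): sum1=69, sum2=150
  after byte 2 (6C): sum1=177, sum2=72
  after byte 3 (03): sum1=180, sum2=252
  after byte 4 (10): sum1=196, sum2=193
  after byte 5 (8E): sum1=83, sum2=21
Checksum = sum2·256 + sum1 = 21·256 + 83 = 5459 = 0x1553.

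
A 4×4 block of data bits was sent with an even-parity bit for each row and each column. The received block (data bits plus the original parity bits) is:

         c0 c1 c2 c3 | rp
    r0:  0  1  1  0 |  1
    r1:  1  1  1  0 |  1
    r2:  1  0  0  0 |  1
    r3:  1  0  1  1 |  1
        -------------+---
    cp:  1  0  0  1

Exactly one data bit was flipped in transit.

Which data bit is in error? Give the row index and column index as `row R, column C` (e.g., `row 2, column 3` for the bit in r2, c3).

Recompute each row's even parity and compare to rp:
  r0: data parity 0, sent rp 1 → mismatch
  r1: data parity 1, sent rp 1 → ok
  r2: data parity 1, sent rp 1 → ok
  r3: data parity 1, sent rp 1 → ok
Recompute each column's even parity and compare to cp:
  c0: data parity 1, sent cp 1 → ok
  c1: data parity 0, sent cp 0 → ok
  c2: data parity 1, sent cp 0 → mismatch
  c3: data parity 1, sent cp 1 → ok
Exactly one row (r0) and one column (c2) fail → the flipped bit is at their intersection.

row 0, column 2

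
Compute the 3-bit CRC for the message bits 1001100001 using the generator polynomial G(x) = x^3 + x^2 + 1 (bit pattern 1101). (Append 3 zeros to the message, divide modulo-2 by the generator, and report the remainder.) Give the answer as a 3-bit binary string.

Append 3 zeros: 1001100001000. Divide by 1101 (XOR where the leading bit is 1):
  pos 0: 1001 XOR 1101 = 0100
  pos 1: 1001 XOR 1101 = 0100
  pos 2: 1000 XOR 1101 = 0101
  pos 3: 1010 XOR 1101 = 0111
  pos 4: 1110 XOR 1101 = 0011
  pos 6: 1101 XOR 1101 = 0000
Remainder (last 3 bits) = 000. This is the CRC / FCS.

000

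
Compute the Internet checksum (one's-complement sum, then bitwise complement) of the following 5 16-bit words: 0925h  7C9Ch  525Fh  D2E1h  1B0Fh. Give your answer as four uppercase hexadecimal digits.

39EE

One's-complement addition (fold any carry out of bit 15 back into bit 0):
  0x0925 + 0x7C9C = 0x085C1
  0x85C1 + 0x525F = 0x0D820
  0xD820 + 0xD2E1 = 0x1AB01 → wrap carry → 0xAB02
  0xAB02 + 0x1B0F = 0x0C611
One's-complement sum = 0xC611.
Checksum = ~0xC611 & 0xFFFF = 0x39EE.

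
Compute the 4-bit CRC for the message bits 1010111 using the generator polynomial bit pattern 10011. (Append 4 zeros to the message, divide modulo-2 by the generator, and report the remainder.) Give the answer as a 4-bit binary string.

1011

Append 4 zeros: 10101110000. Divide by 10011 (XOR where the leading bit is 1):
  pos 0: 10101 XOR 10011 = 00110
  pos 2: 11011 XOR 10011 = 01000
  pos 3: 10000 XOR 10011 = 00011
  pos 6: 11000 XOR 10011 = 01011
Remainder (last 4 bits) = 1011. This is the CRC / FCS.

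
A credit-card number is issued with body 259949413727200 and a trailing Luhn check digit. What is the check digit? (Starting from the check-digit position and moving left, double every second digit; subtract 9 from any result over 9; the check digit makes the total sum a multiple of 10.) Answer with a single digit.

Partial digits right→left: 0 0 2 7 2 7 3 1 4 9 4 9 9 5 2
Double every second digit counting from the check-digit position (so the 1st, 3rd, 5th, ... of the partial from the right).
  doubled (with −9 where >9): 0 4 4 6 8 8 9 4 → sum 43
  kept as-is: 0 7 7 1 9 9 5 → sum 38
Total = 43 + 38 = 81.
Check digit = (10 − (81 mod 10)) mod 10 = 9.

9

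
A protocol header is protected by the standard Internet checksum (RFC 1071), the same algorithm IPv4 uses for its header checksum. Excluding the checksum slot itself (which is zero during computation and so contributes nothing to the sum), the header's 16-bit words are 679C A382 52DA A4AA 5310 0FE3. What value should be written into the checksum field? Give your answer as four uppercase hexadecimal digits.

One's-complement addition (fold any carry out of bit 15 back into bit 0):
  0x679C + 0xA382 = 0x10B1E → wrap carry → 0x0B1F
  0x0B1F + 0x52DA = 0x05DF9
  0x5DF9 + 0xA4AA = 0x102A3 → wrap carry → 0x02A4
  0x02A4 + 0x5310 = 0x055B4
  0x55B4 + 0x0FE3 = 0x06597
One's-complement sum = 0x6597.
Checksum = ~0x6597 & 0xFFFF = 0x9A68.

9A68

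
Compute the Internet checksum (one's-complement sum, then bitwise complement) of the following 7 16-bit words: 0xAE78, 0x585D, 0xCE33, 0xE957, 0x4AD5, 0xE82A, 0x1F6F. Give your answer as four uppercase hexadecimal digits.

One's-complement addition (fold any carry out of bit 15 back into bit 0):
  0xAE78 + 0x585D = 0x106D5 → wrap carry → 0x06D6
  0x06D6 + 0xCE33 = 0x0D509
  0xD509 + 0xE957 = 0x1BE60 → wrap carry → 0xBE61
  0xBE61 + 0x4AD5 = 0x10936 → wrap carry → 0x0937
  0x0937 + 0xE82A = 0x0F161
  0xF161 + 0x1F6F = 0x110D0 → wrap carry → 0x10D1
One's-complement sum = 0x10D1.
Checksum = ~0x10D1 & 0xFFFF = 0xEF2E.

EF2E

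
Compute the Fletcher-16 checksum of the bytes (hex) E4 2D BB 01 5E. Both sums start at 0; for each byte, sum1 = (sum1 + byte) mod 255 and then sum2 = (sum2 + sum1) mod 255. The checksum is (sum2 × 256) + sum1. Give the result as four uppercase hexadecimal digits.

C02D

Running sums (mod 255):
  after byte 0 (E4): sum1=228, sum2=228
  after byte 1 (2D): sum1=18, sum2=246
  after byte 2 (BB): sum1=205, sum2=196
  after byte 3 (01): sum1=206, sum2=147
  after byte 4 (5E): sum1=45, sum2=192
Checksum = sum2·256 + sum1 = 192·256 + 45 = 49197 = 0xC02D.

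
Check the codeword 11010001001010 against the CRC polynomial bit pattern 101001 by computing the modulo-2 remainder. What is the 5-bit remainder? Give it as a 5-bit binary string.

Modulo-2 division of 11010001001010 by 101001:
  pos 0: 110100 XOR 101001 = 011101
  pos 1: 111010 XOR 101001 = 010011
  pos 2: 100111 XOR 101001 = 001110
  pos 4: 111000 XOR 101001 = 010001
  pos 5: 100011 XOR 101001 = 001010
  pos 7: 101001 XOR 101001 = 000000
Remainder = 00000 (zero — the frame passes the CRC check).

00000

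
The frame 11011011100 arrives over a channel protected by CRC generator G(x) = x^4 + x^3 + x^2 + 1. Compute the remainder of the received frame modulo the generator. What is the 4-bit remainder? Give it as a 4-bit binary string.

Modulo-2 division of 11011011100 by 11101:
  pos 0: 11011 XOR 11101 = 00110
  pos 2: 11001 XOR 11101 = 00100
  pos 4: 10011 XOR 11101 = 01110
  pos 5: 11100 XOR 11101 = 00001
Remainder = 0010 (nonzero — an error is detected).

0010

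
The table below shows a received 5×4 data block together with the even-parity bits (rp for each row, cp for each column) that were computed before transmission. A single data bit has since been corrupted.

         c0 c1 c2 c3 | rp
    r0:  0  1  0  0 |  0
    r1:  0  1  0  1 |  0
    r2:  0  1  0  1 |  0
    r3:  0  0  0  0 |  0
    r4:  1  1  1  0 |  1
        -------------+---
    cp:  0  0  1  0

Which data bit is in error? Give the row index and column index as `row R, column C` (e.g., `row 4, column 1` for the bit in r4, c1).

Recompute each row's even parity and compare to rp:
  r0: data parity 1, sent rp 0 → mismatch
  r1: data parity 0, sent rp 0 → ok
  r2: data parity 0, sent rp 0 → ok
  r3: data parity 0, sent rp 0 → ok
  r4: data parity 1, sent rp 1 → ok
Recompute each column's even parity and compare to cp:
  c0: data parity 1, sent cp 0 → mismatch
  c1: data parity 0, sent cp 0 → ok
  c2: data parity 1, sent cp 1 → ok
  c3: data parity 0, sent cp 0 → ok
Exactly one row (r0) and one column (c0) fail → the flipped bit is at their intersection.

row 0, column 0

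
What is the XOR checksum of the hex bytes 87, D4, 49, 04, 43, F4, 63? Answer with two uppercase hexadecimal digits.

CA

XOR the bytes together:
  start with 0x87
  0x87 ⊕ 0xD4 = 0x53
  0x53 ⊕ 0x49 = 0x1A
  0x1A ⊕ 0x04 = 0x1E
  0x1E ⊕ 0x43 = 0x5D
  0x5D ⊕ 0xF4 = 0xA9
  0xA9 ⊕ 0x63 = 0xCA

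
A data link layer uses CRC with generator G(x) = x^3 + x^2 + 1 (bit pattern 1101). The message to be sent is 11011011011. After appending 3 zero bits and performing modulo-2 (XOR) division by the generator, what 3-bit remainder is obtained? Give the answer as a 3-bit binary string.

001

Append 3 zeros: 11011011011000. Divide by 1101 (XOR where the leading bit is 1):
  pos 0: 1101 XOR 1101 = 0000
  pos 4: 1011 XOR 1101 = 0110
  pos 5: 1100 XOR 1101 = 0001
  pos 8: 1110 XOR 1101 = 0011
  pos 10: 1100 XOR 1101 = 0001
Remainder (last 3 bits) = 001. This is the CRC / FCS.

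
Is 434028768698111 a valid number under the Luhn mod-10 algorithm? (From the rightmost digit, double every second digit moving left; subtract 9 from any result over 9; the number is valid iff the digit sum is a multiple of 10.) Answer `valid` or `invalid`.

invalid

From the right, keep odd positions and double even positions (subtract 9 from any doubled value over 9):
  doubled (positions 2,4,...): 2 7 3 3 7 0 6 → sum 28
  kept (positions 1,3,...): 1 1 9 8 7 2 4 4 → sum 36
Total = 64.
64 mod 10 = 4, so the number is invalid.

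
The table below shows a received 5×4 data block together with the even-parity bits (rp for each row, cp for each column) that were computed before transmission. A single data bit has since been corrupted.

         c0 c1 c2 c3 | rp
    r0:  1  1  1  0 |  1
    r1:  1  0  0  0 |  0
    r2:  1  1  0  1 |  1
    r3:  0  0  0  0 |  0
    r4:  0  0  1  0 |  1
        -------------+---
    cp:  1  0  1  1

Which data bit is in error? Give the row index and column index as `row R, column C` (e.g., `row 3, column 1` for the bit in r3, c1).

Recompute each row's even parity and compare to rp:
  r0: data parity 1, sent rp 1 → ok
  r1: data parity 1, sent rp 0 → mismatch
  r2: data parity 1, sent rp 1 → ok
  r3: data parity 0, sent rp 0 → ok
  r4: data parity 1, sent rp 1 → ok
Recompute each column's even parity and compare to cp:
  c0: data parity 1, sent cp 1 → ok
  c1: data parity 0, sent cp 0 → ok
  c2: data parity 0, sent cp 1 → mismatch
  c3: data parity 1, sent cp 1 → ok
Exactly one row (r1) and one column (c2) fail → the flipped bit is at their intersection.

row 1, column 2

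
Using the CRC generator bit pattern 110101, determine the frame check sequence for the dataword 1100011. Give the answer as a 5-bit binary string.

Append 5 zeros: 110001100000. Divide by 110101 (XOR where the leading bit is 1):
  pos 0: 110001 XOR 110101 = 000100
  pos 3: 100100 XOR 110101 = 010001
  pos 4: 100010 XOR 110101 = 010111
  pos 5: 101110 XOR 110101 = 011011
  pos 6: 110110 XOR 110101 = 000011
Remainder (last 5 bits) = 00011. This is the CRC / FCS.

00011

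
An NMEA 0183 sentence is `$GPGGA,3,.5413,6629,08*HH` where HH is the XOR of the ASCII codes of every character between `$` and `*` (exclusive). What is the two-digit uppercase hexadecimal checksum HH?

XOR the ASCII codes of the payload characters:
  'G' = 0x47 → acc = 0x47
  'P' = 0x50 → acc = 0x17
  'G' = 0x47 → acc = 0x50
  'G' = 0x47 → acc = 0x17
  'A' = 0x41 → acc = 0x56
  ',' = 0x2C → acc = 0x7A
  '3' = 0x33 → acc = 0x49
  ',' = 0x2C → acc = 0x65
  '.' = 0x2E → acc = 0x4B
  '5' = 0x35 → acc = 0x7E
  '4' = 0x34 → acc = 0x4A
  '1' = 0x31 → acc = 0x7B
  '3' = 0x33 → acc = 0x48
  ',' = 0x2C → acc = 0x64
  '6' = 0x36 → acc = 0x52
  '6' = 0x36 → acc = 0x64
  '2' = 0x32 → acc = 0x56
  '9' = 0x39 → acc = 0x6F
  ',' = 0x2C → acc = 0x43
  '0' = 0x30 → acc = 0x73
  '8' = 0x38 → acc = 0x4B
Checksum = 0x4B.

4B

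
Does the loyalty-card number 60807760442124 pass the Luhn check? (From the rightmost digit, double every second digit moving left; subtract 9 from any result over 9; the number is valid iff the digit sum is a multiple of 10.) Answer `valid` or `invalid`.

From the right, keep odd positions and double even positions (subtract 9 from any doubled value over 9):
  doubled (positions 2,4,...): 4 4 8 3 5 7 3 → sum 34
  kept (positions 1,3,...): 4 1 4 0 7 0 0 → sum 16
Total = 50.
50 mod 10 = 0, so the number is valid.

valid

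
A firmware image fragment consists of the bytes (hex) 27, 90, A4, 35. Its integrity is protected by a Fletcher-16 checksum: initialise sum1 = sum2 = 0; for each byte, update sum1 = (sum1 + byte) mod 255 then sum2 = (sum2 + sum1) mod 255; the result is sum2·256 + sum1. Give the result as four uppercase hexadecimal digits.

CC91

Running sums (mod 255):
  after byte 0 (27): sum1=39, sum2=39
  after byte 1 (90): sum1=183, sum2=222
  after byte 2 (A4): sum1=92, sum2=59
  after byte 3 (35): sum1=145, sum2=204
Checksum = sum2·256 + sum1 = 204·256 + 145 = 52369 = 0xCC91.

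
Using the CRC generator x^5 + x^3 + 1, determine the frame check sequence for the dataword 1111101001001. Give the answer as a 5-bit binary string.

Append 5 zeros: 111110100100100000. Divide by 101001 (XOR where the leading bit is 1):
  pos 0: 111110 XOR 101001 = 010111
  pos 1: 101111 XOR 101001 = 000110
  pos 4: 110001 XOR 101001 = 011000
  pos 5: 110000 XOR 101001 = 011001
  pos 6: 110010 XOR 101001 = 011011
  pos 7: 110111 XOR 101001 = 011110
  pos 8: 111100 XOR 101001 = 010101
  pos 9: 101010 XOR 101001 = 000011
Remainder (last 5 bits) = 11000. This is the CRC / FCS.

11000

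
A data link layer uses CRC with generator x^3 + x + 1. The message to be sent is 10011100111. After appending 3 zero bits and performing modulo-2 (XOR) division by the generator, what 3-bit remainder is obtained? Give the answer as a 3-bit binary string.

010

Append 3 zeros: 10011100111000. Divide by 1011 (XOR where the leading bit is 1):
  pos 0: 1001 XOR 1011 = 0010
  pos 2: 1011 XOR 1011 = 0000
  pos 8: 1110 XOR 1011 = 0101
  pos 9: 1010 XOR 1011 = 0001
Remainder (last 3 bits) = 010. This is the CRC / FCS.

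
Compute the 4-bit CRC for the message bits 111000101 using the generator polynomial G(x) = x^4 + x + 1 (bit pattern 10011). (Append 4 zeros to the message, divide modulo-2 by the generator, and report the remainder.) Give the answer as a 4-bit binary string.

Append 4 zeros: 1110001010000. Divide by 10011 (XOR where the leading bit is 1):
  pos 0: 11100 XOR 10011 = 01111
  pos 1: 11110 XOR 10011 = 01101
  pos 2: 11011 XOR 10011 = 01000
  pos 3: 10000 XOR 10011 = 00011
  pos 6: 11100 XOR 10011 = 01111
  pos 7: 11110 XOR 10011 = 01101
  pos 8: 11010 XOR 10011 = 01001
Remainder (last 4 bits) = 1001. This is the CRC / FCS.

1001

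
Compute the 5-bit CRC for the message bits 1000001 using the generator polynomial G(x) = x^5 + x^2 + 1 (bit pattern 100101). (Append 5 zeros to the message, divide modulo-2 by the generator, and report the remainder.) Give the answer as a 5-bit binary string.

Append 5 zeros: 100000100000. Divide by 100101 (XOR where the leading bit is 1):
  pos 0: 100000 XOR 100101 = 000101
  pos 3: 101100 XOR 100101 = 001001
  pos 5: 100100 XOR 100101 = 000001
Remainder (last 5 bits) = 00010. This is the CRC / FCS.

00010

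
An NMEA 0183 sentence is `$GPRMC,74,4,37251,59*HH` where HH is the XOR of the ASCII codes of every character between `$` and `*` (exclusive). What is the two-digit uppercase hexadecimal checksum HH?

42

XOR the ASCII codes of the payload characters:
  'G' = 0x47 → acc = 0x47
  'P' = 0x50 → acc = 0x17
  'R' = 0x52 → acc = 0x45
  'M' = 0x4D → acc = 0x08
  'C' = 0x43 → acc = 0x4B
  ',' = 0x2C → acc = 0x67
  '7' = 0x37 → acc = 0x50
  '4' = 0x34 → acc = 0x64
  ',' = 0x2C → acc = 0x48
  '4' = 0x34 → acc = 0x7C
  ',' = 0x2C → acc = 0x50
  '3' = 0x33 → acc = 0x63
  '7' = 0x37 → acc = 0x54
  '2' = 0x32 → acc = 0x66
  '5' = 0x35 → acc = 0x53
  '1' = 0x31 → acc = 0x62
  ',' = 0x2C → acc = 0x4E
  '5' = 0x35 → acc = 0x7B
  '9' = 0x39 → acc = 0x42
Checksum = 0x42.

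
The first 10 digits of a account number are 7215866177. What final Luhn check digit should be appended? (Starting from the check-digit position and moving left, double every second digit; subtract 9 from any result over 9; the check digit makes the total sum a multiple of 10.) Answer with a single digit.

6

Partial digits right→left: 7 7 1 6 6 8 5 1 2 7
Double every second digit counting from the check-digit position (so the 1st, 3rd, 5th, ... of the partial from the right).
  doubled (with −9 where >9): 5 2 3 1 4 → sum 15
  kept as-is: 7 6 8 1 7 → sum 29
Total = 15 + 29 = 44.
Check digit = (10 − (44 mod 10)) mod 10 = 6.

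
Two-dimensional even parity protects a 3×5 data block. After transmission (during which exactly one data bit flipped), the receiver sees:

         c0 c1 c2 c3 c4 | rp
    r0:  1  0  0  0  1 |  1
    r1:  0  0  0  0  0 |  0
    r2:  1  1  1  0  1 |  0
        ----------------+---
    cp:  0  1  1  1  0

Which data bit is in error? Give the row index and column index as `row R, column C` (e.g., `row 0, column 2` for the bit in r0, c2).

Recompute each row's even parity and compare to rp:
  r0: data parity 0, sent rp 1 → mismatch
  r1: data parity 0, sent rp 0 → ok
  r2: data parity 0, sent rp 0 → ok
Recompute each column's even parity and compare to cp:
  c0: data parity 0, sent cp 0 → ok
  c1: data parity 1, sent cp 1 → ok
  c2: data parity 1, sent cp 1 → ok
  c3: data parity 0, sent cp 1 → mismatch
  c4: data parity 0, sent cp 0 → ok
Exactly one row (r0) and one column (c3) fail → the flipped bit is at their intersection.

row 0, column 3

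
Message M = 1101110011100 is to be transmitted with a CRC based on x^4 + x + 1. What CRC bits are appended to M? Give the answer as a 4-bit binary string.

Append 4 zeros: 11011100111000000. Divide by 10011 (XOR where the leading bit is 1):
  pos 0: 11011 XOR 10011 = 01000
  pos 1: 10001 XOR 10011 = 00010
  pos 4: 10001 XOR 10011 = 00010
  pos 7: 10110 XOR 10011 = 00101
  pos 9: 10100 XOR 10011 = 00111
  pos 11: 11100 XOR 10011 = 01111
  pos 12: 11110 XOR 10011 = 01101
Remainder (last 4 bits) = 1101. This is the CRC / FCS.

1101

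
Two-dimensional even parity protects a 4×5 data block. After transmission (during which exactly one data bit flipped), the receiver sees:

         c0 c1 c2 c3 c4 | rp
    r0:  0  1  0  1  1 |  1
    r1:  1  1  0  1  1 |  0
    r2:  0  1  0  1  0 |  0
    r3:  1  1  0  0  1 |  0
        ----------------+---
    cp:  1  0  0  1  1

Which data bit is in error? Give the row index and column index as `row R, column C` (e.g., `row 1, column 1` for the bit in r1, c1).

row 3, column 0

Recompute each row's even parity and compare to rp:
  r0: data parity 1, sent rp 1 → ok
  r1: data parity 0, sent rp 0 → ok
  r2: data parity 0, sent rp 0 → ok
  r3: data parity 1, sent rp 0 → mismatch
Recompute each column's even parity and compare to cp:
  c0: data parity 0, sent cp 1 → mismatch
  c1: data parity 0, sent cp 0 → ok
  c2: data parity 0, sent cp 0 → ok
  c3: data parity 1, sent cp 1 → ok
  c4: data parity 1, sent cp 1 → ok
Exactly one row (r3) and one column (c0) fail → the flipped bit is at their intersection.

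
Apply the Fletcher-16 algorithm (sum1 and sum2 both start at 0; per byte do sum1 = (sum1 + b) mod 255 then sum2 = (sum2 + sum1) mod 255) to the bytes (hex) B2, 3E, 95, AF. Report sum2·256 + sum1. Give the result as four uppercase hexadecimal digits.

6036

Running sums (mod 255):
  after byte 0 (B2): sum1=178, sum2=178
  after byte 1 (3E): sum1=240, sum2=163
  after byte 2 (95): sum1=134, sum2=42
  after byte 3 (AF): sum1=54, sum2=96
Checksum = sum2·256 + sum1 = 96·256 + 54 = 24630 = 0x6036.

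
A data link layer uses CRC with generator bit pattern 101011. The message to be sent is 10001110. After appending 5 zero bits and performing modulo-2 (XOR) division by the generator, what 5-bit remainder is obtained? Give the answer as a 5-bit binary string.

Append 5 zeros: 1000111000000. Divide by 101011 (XOR where the leading bit is 1):
  pos 0: 100011 XOR 101011 = 001000
  pos 2: 100010 XOR 101011 = 001001
  pos 4: 100100 XOR 101011 = 001111
  pos 6: 111100 XOR 101011 = 010111
  pos 7: 101110 XOR 101011 = 000101
Remainder (last 5 bits) = 00101. This is the CRC / FCS.

00101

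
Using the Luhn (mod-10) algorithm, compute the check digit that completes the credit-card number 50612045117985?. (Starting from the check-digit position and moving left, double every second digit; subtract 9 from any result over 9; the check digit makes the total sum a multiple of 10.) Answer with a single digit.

Partial digits right→left: 5 8 9 7 1 1 5 4 0 2 1 6 0 5
Double every second digit counting from the check-digit position (so the 1st, 3rd, 5th, ... of the partial from the right).
  doubled (with −9 where >9): 1 9 2 1 0 2 0 → sum 15
  kept as-is: 8 7 1 4 2 6 5 → sum 33
Total = 15 + 33 = 48.
Check digit = (10 − (48 mod 10)) mod 10 = 2.

2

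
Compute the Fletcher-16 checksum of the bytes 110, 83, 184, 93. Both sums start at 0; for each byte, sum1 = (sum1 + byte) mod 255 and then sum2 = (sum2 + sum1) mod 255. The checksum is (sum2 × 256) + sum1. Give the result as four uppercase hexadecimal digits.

Running sums (mod 255):
  after byte 0 (110): sum1=110, sum2=110
  after byte 1 (83): sum1=193, sum2=48
  after byte 2 (184): sum1=122, sum2=170
  after byte 3 (93): sum1=215, sum2=130
Checksum = sum2·256 + sum1 = 130·256 + 215 = 33495 = 0x82D7.

82D7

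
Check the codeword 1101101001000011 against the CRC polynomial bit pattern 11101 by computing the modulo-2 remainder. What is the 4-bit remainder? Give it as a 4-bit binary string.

Modulo-2 division of 1101101001000011 by 11101:
  pos 0: 11011 XOR 11101 = 00110
  pos 2: 11001 XOR 11101 = 00100
  pos 4: 10000 XOR 11101 = 01101
  pos 5: 11011 XOR 11101 = 00110
  pos 7: 11000 XOR 11101 = 00101
  pos 9: 10100 XOR 11101 = 01001
  pos 10: 10011 XOR 11101 = 01110
  pos 11: 11101 XOR 11101 = 00000
Remainder = 0000 (zero — the frame passes the CRC check).

0000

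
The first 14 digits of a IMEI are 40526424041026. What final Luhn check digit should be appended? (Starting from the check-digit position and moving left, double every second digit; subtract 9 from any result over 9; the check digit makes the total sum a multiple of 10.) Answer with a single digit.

Partial digits right→left: 6 2 0 1 4 0 4 2 4 6 2 5 0 4
Double every second digit counting from the check-digit position (so the 1st, 3rd, 5th, ... of the partial from the right).
  doubled (with −9 where >9): 3 0 8 8 8 4 0 → sum 31
  kept as-is: 2 1 0 2 6 5 4 → sum 20
Total = 31 + 20 = 51.
Check digit = (10 − (51 mod 10)) mod 10 = 9.

9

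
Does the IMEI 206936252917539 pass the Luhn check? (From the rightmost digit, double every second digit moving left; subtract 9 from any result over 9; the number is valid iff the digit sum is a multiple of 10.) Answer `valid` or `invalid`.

invalid

From the right, keep odd positions and double even positions (subtract 9 from any doubled value over 9):
  doubled (positions 2,4,...): 6 5 9 1 3 9 0 → sum 33
  kept (positions 1,3,...): 9 5 1 2 2 3 6 2 → sum 30
Total = 63.
63 mod 10 = 3, so the number is invalid.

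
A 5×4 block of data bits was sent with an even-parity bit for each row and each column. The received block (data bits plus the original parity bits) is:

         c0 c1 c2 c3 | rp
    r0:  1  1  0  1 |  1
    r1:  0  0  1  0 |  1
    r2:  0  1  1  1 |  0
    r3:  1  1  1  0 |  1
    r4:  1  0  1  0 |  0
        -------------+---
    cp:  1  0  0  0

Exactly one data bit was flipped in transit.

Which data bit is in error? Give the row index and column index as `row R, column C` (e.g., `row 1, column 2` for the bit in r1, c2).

Recompute each row's even parity and compare to rp:
  r0: data parity 1, sent rp 1 → ok
  r1: data parity 1, sent rp 1 → ok
  r2: data parity 1, sent rp 0 → mismatch
  r3: data parity 1, sent rp 1 → ok
  r4: data parity 0, sent rp 0 → ok
Recompute each column's even parity and compare to cp:
  c0: data parity 1, sent cp 1 → ok
  c1: data parity 1, sent cp 0 → mismatch
  c2: data parity 0, sent cp 0 → ok
  c3: data parity 0, sent cp 0 → ok
Exactly one row (r2) and one column (c1) fail → the flipped bit is at their intersection.

row 2, column 1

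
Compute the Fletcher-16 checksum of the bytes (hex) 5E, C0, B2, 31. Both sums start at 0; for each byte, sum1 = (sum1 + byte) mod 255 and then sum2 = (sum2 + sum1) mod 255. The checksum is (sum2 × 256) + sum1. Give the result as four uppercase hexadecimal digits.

Running sums (mod 255):
  after byte 0 (5E): sum1=94, sum2=94
  after byte 1 (C0): sum1=31, sum2=125
  after byte 2 (B2): sum1=209, sum2=79
  after byte 3 (31): sum1=3, sum2=82
Checksum = sum2·256 + sum1 = 82·256 + 3 = 20995 = 0x5203.

5203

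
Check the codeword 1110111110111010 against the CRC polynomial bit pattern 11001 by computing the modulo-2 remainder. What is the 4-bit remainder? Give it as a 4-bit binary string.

Modulo-2 division of 1110111110111010 by 11001:
  pos 0: 11101 XOR 11001 = 00100
  pos 2: 10011 XOR 11001 = 01010
  pos 3: 10101 XOR 11001 = 01100
  pos 4: 11001 XOR 11001 = 00000
  pos 10: 11101 XOR 11001 = 00100
Remainder = 1000 (nonzero — an error is detected).

1000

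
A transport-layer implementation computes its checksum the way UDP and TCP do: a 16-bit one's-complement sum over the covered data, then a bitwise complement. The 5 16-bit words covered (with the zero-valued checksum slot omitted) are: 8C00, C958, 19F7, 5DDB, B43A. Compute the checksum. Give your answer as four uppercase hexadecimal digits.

7E99

One's-complement addition (fold any carry out of bit 15 back into bit 0):
  0x8C00 + 0xC958 = 0x15558 → wrap carry → 0x5559
  0x5559 + 0x19F7 = 0x06F50
  0x6F50 + 0x5DDB = 0x0CD2B
  0xCD2B + 0xB43A = 0x18165 → wrap carry → 0x8166
One's-complement sum = 0x8166.
Checksum = ~0x8166 & 0xFFFF = 0x7E99.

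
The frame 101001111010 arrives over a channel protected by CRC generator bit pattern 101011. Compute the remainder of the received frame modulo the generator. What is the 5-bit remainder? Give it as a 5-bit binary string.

10110

Modulo-2 division of 101001111010 by 101011:
  pos 0: 101001 XOR 101011 = 000010
  pos 4: 101110 XOR 101011 = 000101
Remainder = 10110 (nonzero — an error is detected).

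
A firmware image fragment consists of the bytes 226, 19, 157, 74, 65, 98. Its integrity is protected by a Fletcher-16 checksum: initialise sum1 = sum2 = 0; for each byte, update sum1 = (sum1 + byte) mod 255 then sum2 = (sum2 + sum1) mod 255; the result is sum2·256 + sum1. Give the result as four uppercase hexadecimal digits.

EA81

Running sums (mod 255):
  after byte 0 (226): sum1=226, sum2=226
  after byte 1 (19): sum1=245, sum2=216
  after byte 2 (157): sum1=147, sum2=108
  after byte 3 (74): sum1=221, sum2=74
  after byte 4 (65): sum1=31, sum2=105
  after byte 5 (98): sum1=129, sum2=234
Checksum = sum2·256 + sum1 = 234·256 + 129 = 60033 = 0xEA81.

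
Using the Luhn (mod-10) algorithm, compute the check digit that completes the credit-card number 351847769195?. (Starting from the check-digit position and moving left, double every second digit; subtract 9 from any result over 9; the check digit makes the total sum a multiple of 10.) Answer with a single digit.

Partial digits right→left: 5 9 1 9 6 7 7 4 8 1 5 3
Double every second digit counting from the check-digit position (so the 1st, 3rd, 5th, ... of the partial from the right).
  doubled (with −9 where >9): 1 2 3 5 7 1 → sum 19
  kept as-is: 9 9 7 4 1 3 → sum 33
Total = 19 + 33 = 52.
Check digit = (10 − (52 mod 10)) mod 10 = 8.

8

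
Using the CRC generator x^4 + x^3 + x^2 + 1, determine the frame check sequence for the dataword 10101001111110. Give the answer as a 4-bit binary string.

0010

Append 4 zeros: 101010011111100000. Divide by 11101 (XOR where the leading bit is 1):
  pos 0: 10101 XOR 11101 = 01000
  pos 1: 10000 XOR 11101 = 01101
  pos 2: 11010 XOR 11101 = 00111
  pos 4: 11111 XOR 11101 = 00010
  pos 7: 10111 XOR 11101 = 01010
  pos 8: 10101 XOR 11101 = 01000
  pos 9: 10000 XOR 11101 = 01101
  pos 10: 11010 XOR 11101 = 00111
  pos 12: 11100 XOR 11101 = 00001
Remainder (last 4 bits) = 0010. This is the CRC / FCS.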